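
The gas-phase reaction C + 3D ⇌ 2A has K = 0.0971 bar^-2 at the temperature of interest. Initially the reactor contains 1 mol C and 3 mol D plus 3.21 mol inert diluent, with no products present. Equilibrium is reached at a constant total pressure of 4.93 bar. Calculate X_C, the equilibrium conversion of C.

X = 0.298

Take 1 mol C as basis and let X be its fractional conversion, so ξ = X.
Moles: n_C = 1 − X; n_D = 3 − 3X; n_A = 2X; n_I = 3.21 (inert).
Total moles n_T = 7.21 − 2X.
With p_i = (n_i/n_T)P, K = p_A^2 / (p_C p_D^3).
This yields a degree-4 equation in X; solving on (0,1), X = 0.298.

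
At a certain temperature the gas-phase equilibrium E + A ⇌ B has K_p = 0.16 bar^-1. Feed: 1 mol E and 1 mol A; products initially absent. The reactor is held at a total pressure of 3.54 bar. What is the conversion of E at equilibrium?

Take 1 mol E as basis and let X be its fractional conversion, so ξ = X.
Species balance: n_E = 1 − X; n_A = 1 − X; n_B = X.
n_T = Σnᵢ = 2 − X.
y_i = n_i/n_T, p_i = y_i·P. K_p = p_B / (p_E p_A).
This yields a degree-2 equation in X; solving on (0,1), X = 0.201.

X = 0.201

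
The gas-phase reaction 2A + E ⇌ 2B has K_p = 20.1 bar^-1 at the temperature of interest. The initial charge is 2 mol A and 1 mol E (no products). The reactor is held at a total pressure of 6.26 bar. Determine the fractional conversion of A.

X = 0.779

Basis: 2 mol A initially; let X = conversion of A. Extent ξ = X.
Mole table: n_A = 2 − 2X; n_E = 1 − X; n_B = 2X.
Summing: n_T = 3 − X.
y_i = n_i/n_T, p_i = y_i·P. K_p = p_B^2 / (p_A^2 p_E).
Setting this equal to 20.1 bar^-1 and taking the physical root (0 < X < 1) gives X = 0.779.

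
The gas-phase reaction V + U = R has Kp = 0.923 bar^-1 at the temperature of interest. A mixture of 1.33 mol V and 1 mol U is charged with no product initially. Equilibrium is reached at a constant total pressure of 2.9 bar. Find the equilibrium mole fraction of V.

Basis: 1 mol U initially; let X = conversion of U. Extent ξ = X.
At extent ξ: n_V = 1.33 − X; n_U = 1 − X; n_R = X.
Summing: n_T = 2.33 − X.
y_i = n_i/n_T, p_i = y_i·P. Kp = p_R / (p_V p_U).
Setting this equal to 0.923 bar^-1 and taking the physical root (0 < X < 1) gives X = 0.541.
Then n_V = 0.789, n_T = 1.79, so y_V = 0.441.

y_V = 0.441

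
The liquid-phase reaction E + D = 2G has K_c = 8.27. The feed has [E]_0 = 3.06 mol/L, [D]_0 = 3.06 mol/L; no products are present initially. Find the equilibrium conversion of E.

Let X = conversion of E; extent ξ = 3.06·X mol/L.
Concentrations: [E] = 3.06 − 3.06X; [D] = 3.06 − 3.06X; [G] = 6.12X.
K_c = [G]^2 / ([E] [D]).
Equating to 8.27: the physical root is X = 0.590.

X = 0.590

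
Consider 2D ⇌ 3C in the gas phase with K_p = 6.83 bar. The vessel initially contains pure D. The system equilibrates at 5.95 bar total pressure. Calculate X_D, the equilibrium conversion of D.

Let X = conversion of D (basis 1 mol D); extent of reaction ξ = 0.5X.
Mole table: n_D = 1 − X; n_C = 1.5X.
Total moles n_T = 1 + 0.5X.
Mole fractions y_i = n_i/n_T; K_p = p_C^3 / (p_D^2) with p_i = y_i·P.
Equating to 6.83 bar and solving on 0 < X < 1: X = 0.483.

X = 0.483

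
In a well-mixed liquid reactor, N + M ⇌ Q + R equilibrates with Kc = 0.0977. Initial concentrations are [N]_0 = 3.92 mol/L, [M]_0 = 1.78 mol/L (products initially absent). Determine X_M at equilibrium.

X = 0.345

Let X = conversion of M; extent ξ = 1.78·X mol/L.
Concentrations: [N] = 3.92 − 1.78X; [M] = 1.78 − 1.78X; [Q] = 1.78X; [R] = 1.78X.
Kc = [Q] [R] / ([N] [M]).
Solving Kc = 0.0977 for X ∈ (0,1): X = 0.345.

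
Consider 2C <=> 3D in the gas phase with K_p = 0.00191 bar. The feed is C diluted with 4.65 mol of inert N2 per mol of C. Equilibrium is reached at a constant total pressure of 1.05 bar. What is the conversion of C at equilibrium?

X = 0.132

Let X = conversion of C (basis 1 mol C); extent of reaction ξ = 0.5X.
Moles: n_C = 1 − X; n_D = 1.5X; n_I = 4.65 (inert).
n_T = Σnᵢ = 5.65 + 0.5X.
Mole fractions y_i = n_i/n_T; K_p = p_D^3 / (p_C^2) with p_i = y_i·P.
Substituting and setting equal to 0.00191 bar gives a polynomial in X; the root in (0,1) is X = 0.132.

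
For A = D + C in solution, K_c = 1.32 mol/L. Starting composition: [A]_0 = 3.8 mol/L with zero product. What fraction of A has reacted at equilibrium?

Let X = conversion of A; extent ξ = 3.8·X mol/L.
Concentrations: [A] = 3.8 − 3.8X; [D] = 3.8X; [C] = 3.8X.
K_c = [D] [C] / ([A]).
Setting equal to 1.32 and solving for X on (0,1) gives X = 0.441.

X = 0.441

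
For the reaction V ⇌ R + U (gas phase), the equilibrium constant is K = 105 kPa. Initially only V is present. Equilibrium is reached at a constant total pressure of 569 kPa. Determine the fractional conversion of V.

Let X = conversion of V (basis 1 mol V); extent of reaction ξ = X.
Moles: n_V = 1 − X; n_R = X; n_U = X.
Total moles n_T = 1 + X.
y_i = n_i/n_T, p_i = y_i·P. K = p_R p_U / (p_V).
Setting this equal to 105 kPa and taking the physical root (0 < X < 1) gives X = 0.395.

X = 0.395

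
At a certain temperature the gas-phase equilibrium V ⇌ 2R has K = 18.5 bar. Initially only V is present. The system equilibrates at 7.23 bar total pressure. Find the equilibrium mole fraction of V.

y_V = 0.231

Basis: 1 mol V initially; let X = conversion of V. Extent ξ = X.
Mole table: n_V = 1 − X; n_R = 2X.
n_T = Σnᵢ = 1 + X.
With p_i = (n_i/n_T)P, K = p_R^2 / (p_V).
Substituting and setting equal to 18.5 bar gives a polynomial in X; the root in (0,1) is X = 0.625.
Then n_V = 0.375, n_T = 1.62, so y_V = 0.231.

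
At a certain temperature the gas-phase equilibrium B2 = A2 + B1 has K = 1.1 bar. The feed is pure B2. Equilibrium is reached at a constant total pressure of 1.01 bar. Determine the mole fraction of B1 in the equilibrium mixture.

Let X = conversion of B2 (basis 1 mol B2); extent of reaction ξ = X.
Species balance: n_B2 = 1 − X; n_A2 = X; n_B1 = X.
Total moles n_T = 1 + X.
y_i = n_i/n_T, p_i = y_i·P. K = p_A2 p_B1 / (p_B2).
Setting this equal to 1.1 bar and taking the physical root (0 < X < 1) gives X = 0.722.
Then n_B1 = 0.722, n_T = 1.72, so y_B1 = 0.419.

y_B1 = 0.419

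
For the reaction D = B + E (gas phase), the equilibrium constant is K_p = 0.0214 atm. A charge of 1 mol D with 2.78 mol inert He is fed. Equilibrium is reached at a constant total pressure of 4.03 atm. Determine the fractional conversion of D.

X = 0.134

Basis: 1 mol D initially; let X = conversion of D. Extent ξ = X.
Species balance: n_D = 1 − X; n_B = X; n_E = X; n_I = 2.78 (inert).
Summing: n_T = 3.78 + X.
Mole fractions y_i = n_i/n_T; K_p = p_B p_E / (p_D) with p_i = y_i·P.
Setting this equal to 0.0214 atm and taking the physical root (0 < X < 1) gives X = 0.134.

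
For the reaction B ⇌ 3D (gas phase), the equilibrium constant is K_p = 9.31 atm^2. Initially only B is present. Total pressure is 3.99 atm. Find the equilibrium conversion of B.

Let X = conversion of B (basis 1 mol B); extent of reaction ξ = X.
At extent ξ: n_B = 1 − X; n_D = 3X.
Total moles n_T = 1 + 2X.
y_i = n_i/n_T, p_i = y_i·P. K_p = p_D^3 / (p_B).
Substituting and setting equal to 9.31 atm^2 gives a polynomial in X; the root in (0,1) is X = 0.343.

X = 0.343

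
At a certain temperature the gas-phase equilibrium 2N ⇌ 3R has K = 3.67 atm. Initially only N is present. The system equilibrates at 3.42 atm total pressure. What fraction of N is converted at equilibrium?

X = 0.476

Take 1 mol N as basis and let X be its fractional conversion, so ξ = 0.5X.
Species balance: n_N = 1 − X; n_R = 1.5X.
Summing: n_T = 1 + 0.5X.
y_i = n_i/n_T, p_i = y_i·P. K = p_R^3 / (p_N^2).
This yields a degree-3 equation in X; solving on (0,1), X = 0.476.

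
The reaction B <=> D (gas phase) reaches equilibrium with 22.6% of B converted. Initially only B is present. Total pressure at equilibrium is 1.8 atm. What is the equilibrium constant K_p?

Let X = conversion of B (basis 1 mol B); extent of reaction ξ = X.
Moles: n_B = 1 − X; n_D = X.
n_T stays at 1 (no change in mole number).
At X = 0.226: n_B = 0.774, n_D = 0.226, n_T = 1.
p_i = (n_i/n_T)·P. K_p = p_D / (p_B) = 0.292.

K_p = 0.292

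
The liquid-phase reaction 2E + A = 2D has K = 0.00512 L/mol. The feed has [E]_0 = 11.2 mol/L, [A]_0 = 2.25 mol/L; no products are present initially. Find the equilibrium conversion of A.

Let X = conversion of A; extent ξ = 2.25·X mol/L.
Concentrations: [E] = 11.2 − 4.5X; [A] = 2.25 − 2.25X; [D] = 4.5X.
K = [D]^2 / ([E]^2 [A]).
Setting equal to 0.00512 and solving for X on (0,1) gives X = 0.216.

X = 0.216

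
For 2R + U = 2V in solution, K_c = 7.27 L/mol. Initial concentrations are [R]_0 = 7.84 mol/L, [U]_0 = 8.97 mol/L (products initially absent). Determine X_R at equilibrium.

X = 0.864

Let X = conversion of R; extent ξ = 7.84X/2 mol/L.
Concentrations: [R] = 7.84 − 7.84X; [U] = 8.97 − 3.92X; [V] = 7.84X.
K_c = [V]^2 / ([R]^2 [U]).
Setting equal to 7.27 and solving for X on (0,1) gives X = 0.864.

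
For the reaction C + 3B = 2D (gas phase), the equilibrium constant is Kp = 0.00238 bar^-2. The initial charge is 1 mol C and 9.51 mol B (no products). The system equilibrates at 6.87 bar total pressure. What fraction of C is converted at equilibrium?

Let X = conversion of C (basis 1 mol C); extent of reaction ξ = X.
Moles: n_C = 1 − X; n_B = 9.51 − 3X; n_D = 2X.
Summing: n_T = 10.5 − 2X.
y_i = n_i/n_T, p_i = y_i·P. Kp = p_D^2 / (p_C p_B^3).
Setting this equal to 0.00238 bar^-2 and taking the physical root (0 < X < 1) gives X = 0.342.

X = 0.342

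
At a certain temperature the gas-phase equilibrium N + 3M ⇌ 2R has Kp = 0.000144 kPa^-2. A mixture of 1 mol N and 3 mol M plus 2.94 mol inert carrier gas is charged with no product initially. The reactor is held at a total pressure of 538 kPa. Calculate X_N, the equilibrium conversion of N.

Let X = conversion of N (basis 1 mol N); extent of reaction ξ = X.
Moles: n_N = 1 − X; n_M = 3 − 3X; n_R = 2X; n_I = 2.94 (inert).
Summing: n_T = 6.94 − 2X.
With p_i = (n_i/n_T)P, Kp = p_R^2 / (p_N p_M^3).
Setting this equal to 0.000144 kPa^-2 and taking the physical root (0 < X < 1) gives X = 0.559.

X = 0.559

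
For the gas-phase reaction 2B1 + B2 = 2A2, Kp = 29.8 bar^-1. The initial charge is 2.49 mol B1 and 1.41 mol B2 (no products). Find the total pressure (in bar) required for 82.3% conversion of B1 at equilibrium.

Take 2.49 mol B1 as basis and let X be its fractional conversion, so ξ = 1.25X.
Species balance: n_B1 = 2.49 − 2.49X; n_B2 = 1.41 − 1.25X; n_A2 = 2.49X.
n_T = Σnᵢ = 3.9 − 1.25X.
Kp = p_A2^2 / (p_B1^2 p_B2) with p_i = (n_i/n_T)·P.
At X = 0.823: the mole-fraction product g(X) = Π y_i^ν_i = 161.3. Since Kp = g(X)·P^{-1}, P = (g/Kp)^(1/1) = (161.3/29.8)^(1/1) = 5.41 bar.

P = 5.41 bar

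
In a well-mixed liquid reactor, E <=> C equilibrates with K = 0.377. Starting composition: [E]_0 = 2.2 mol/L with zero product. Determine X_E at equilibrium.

Let X = conversion of E; extent ξ = 2.2·X mol/L.
Concentrations: [E] = 2.2 − 2.2X; [C] = 2.2X.
K = [C] / ([E]).
Solving K = 0.377 for X ∈ (0,1): X = 0.274.

X = 0.274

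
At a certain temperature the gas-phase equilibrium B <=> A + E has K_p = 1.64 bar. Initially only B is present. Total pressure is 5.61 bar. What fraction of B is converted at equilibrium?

Take 1 mol B as basis and let X be its fractional conversion, so ξ = X.
Mole table: n_B = 1 − X; n_A = X; n_E = X.
Total moles n_T = 1 + X.
Mole fractions y_i = n_i/n_T; K_p = p_A p_E / (p_B) with p_i = y_i·P.
Equating to 1.64 bar and solving on 0 < X < 1: X = 0.476.

X = 0.476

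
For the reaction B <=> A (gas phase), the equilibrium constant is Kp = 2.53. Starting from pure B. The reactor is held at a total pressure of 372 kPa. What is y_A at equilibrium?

y_A = 0.717

Basis: 1 mol B initially; let X = conversion of B. Extent ξ = X.
Mole table: n_B = 1 − X; n_A = X.
Since Δν = 0, n_T = 1 throughout.
y_i = n_i/n_T, p_i = y_i·P. Kp = p_A / (p_B).
This yields a degree-1 equation in X; solving on (0,1), X = 0.717.
Then n_A = 0.717, n_T = 1, so y_A = 0.717.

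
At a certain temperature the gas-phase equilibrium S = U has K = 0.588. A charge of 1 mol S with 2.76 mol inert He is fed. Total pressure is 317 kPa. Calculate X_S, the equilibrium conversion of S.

Take 1 mol S as basis and let X be its fractional conversion, so ξ = X.
At extent ξ: n_S = 1 − X; n_U = X; n_I = 2.76 (inert).
Since Δν = 0, n_T = 3.76 throughout.
With p_i = (n_i/n_T)P, K = p_U / (p_S).
Substituting and setting equal to 0.588 gives a polynomial in X; the root in (0,1) is X = 0.370.

X = 0.370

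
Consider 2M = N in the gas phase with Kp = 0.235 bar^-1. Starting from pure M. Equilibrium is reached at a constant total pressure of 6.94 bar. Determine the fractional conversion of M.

Let X = conversion of M (basis 1 mol M); extent of reaction ξ = 0.5X.
Moles: n_M = 1 − X; n_N = 0.5X.
Total moles n_T = 1 − 0.5X.
y_i = n_i/n_T, p_i = y_i·P. Kp = p_N / (p_M^2).
Setting this equal to 0.235 bar^-1 and taking the physical root (0 < X < 1) gives X = 0.635.

X = 0.635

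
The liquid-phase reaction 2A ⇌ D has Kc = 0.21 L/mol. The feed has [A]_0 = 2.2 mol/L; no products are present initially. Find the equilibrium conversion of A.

Let X = conversion of A; extent ξ = 2.2X/2 mol/L.
Concentrations: [A] = 2.2 − 2.2X; [D] = 1.1X.
Kc = [D] / ([A]^2).
Equating to 0.21 L/mol: the physical root is X = 0.368.

X = 0.368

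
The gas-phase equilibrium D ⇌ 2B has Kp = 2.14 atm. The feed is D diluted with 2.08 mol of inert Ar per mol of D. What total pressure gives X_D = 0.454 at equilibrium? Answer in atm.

Basis: 1 mol D initially; let X = conversion of D. Extent ξ = X.
Moles: n_D = 1 − X; n_B = 2X; n_I = 2.08 (inert).
Total moles n_T = 3.08 + X.
Kp = p_B^2 / (p_D) with p_i = (n_i/n_T)·P.
At X = 0.454: the mole-fraction product g(X) = Π y_i^ν_i = 0.4273. Since Kp = g(X)·P^{1}, P = (Kp/g)^(1/1) = (2.14/0.4273)^(1/1) = 5.01 atm.

P = 5.01 atm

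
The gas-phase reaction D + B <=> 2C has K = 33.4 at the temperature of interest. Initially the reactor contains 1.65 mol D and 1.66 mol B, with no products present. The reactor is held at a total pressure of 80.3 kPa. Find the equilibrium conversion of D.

X = 0.745

Let X = conversion of D (basis 1.65 mol D); extent of reaction ξ = 1.65X.
Species balance: n_D = 1.65 − 1.65X; n_B = 1.66 − 1.65X; n_C = 3.3X.
Since Δν = 0, n_T = 3.31 throughout.
With p_i = (n_i/n_T)P, K = p_C^2 / (p_D p_B).
Equating to 33.4 and solving on 0 < X < 1: X = 0.745.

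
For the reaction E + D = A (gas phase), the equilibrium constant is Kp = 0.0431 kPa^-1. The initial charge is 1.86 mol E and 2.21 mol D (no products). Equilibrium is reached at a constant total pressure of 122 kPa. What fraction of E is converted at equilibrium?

Let X = conversion of E (basis 1.86 mol E); extent of reaction ξ = 1.86X.
Moles: n_E = 1.86 − 1.86X; n_D = 2.21 − 1.86X; n_A = 1.86X.
Summing: n_T = 4.07 − 1.86X.
y_i = n_i/n_T, p_i = y_i·P. Kp = p_A / (p_E p_D).
Setting this equal to 0.0431 kPa^-1 and taking the physical root (0 < X < 1) gives X = 0.648.

X = 0.648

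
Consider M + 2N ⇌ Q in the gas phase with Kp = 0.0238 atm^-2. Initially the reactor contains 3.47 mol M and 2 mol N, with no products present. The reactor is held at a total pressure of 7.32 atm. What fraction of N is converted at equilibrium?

X = 0.319

Take 2 mol N as basis and let X be its fractional conversion, so ξ = X.
At extent ξ: n_M = 3.47 − X; n_N = 2 − 2X; n_Q = X.
Summing: n_T = 5.47 − 2X.
Mole fractions y_i = n_i/n_T; Kp = p_Q / (p_M p_N^2) with p_i = y_i·P.
Setting this equal to 0.0238 atm^-2 and taking the physical root (0 < X < 1) gives X = 0.319.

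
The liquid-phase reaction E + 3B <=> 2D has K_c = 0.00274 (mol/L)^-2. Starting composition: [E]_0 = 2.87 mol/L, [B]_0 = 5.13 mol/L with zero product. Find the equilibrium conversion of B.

Let X = conversion of B; extent ξ = 5.13X/3 mol/L.
Concentrations: [E] = 2.87 − 1.71X; [B] = 5.13 − 5.13X; [D] = 3.42X.
K_c = [D]^2 / ([E] [B]^3).
Equating to 0.00274 (mol/L)^-2: the physical root is X = 0.202.

X = 0.202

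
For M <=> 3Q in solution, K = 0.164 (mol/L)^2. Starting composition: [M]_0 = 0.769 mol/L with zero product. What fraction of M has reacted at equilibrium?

Let X = conversion of M; extent ξ = 0.769·X mol/L.
Concentrations: [M] = 0.769 − 0.769X; [Q] = 2.31X.
K = [Q]^3 / ([M]).
Solving K = 0.164 for X ∈ (0,1): X = 0.202.

X = 0.202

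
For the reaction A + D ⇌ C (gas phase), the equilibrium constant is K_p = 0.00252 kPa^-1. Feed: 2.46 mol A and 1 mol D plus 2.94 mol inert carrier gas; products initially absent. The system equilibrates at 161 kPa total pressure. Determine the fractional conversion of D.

X = 0.131

Basis: 1 mol D initially; let X = conversion of D. Extent ξ = X.
Moles: n_A = 2.46 − X; n_D = 1 − X; n_C = X; n_I = 2.94 (inert).
Summing: n_T = 6.4 − X.
With p_i = (n_i/n_T)P, K_p = p_C / (p_A p_D).
This yields a degree-2 equation in X; solving on (0,1), X = 0.131.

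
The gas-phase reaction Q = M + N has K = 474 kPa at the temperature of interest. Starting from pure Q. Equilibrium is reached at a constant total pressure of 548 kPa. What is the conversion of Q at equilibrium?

Basis: 1 mol Q initially; let X = conversion of Q. Extent ξ = X.
At extent ξ: n_Q = 1 − X; n_M = X; n_N = X.
Summing: n_T = 1 + X.
With p_i = (n_i/n_T)P, K = p_M p_N / (p_Q).
Setting this equal to 474 kPa and taking the physical root (0 < X < 1) gives X = 0.681.

X = 0.681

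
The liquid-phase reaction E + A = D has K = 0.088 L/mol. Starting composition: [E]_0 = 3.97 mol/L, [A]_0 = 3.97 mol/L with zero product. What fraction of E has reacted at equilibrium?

X = 0.215

Let X = conversion of E; extent ξ = 3.97·X mol/L.
Concentrations: [E] = 3.97 − 3.97X; [A] = 3.97 − 3.97X; [D] = 3.97X.
K = [D] / ([E] [A]).
Setting equal to 0.088 and solving for X on (0,1) gives X = 0.215.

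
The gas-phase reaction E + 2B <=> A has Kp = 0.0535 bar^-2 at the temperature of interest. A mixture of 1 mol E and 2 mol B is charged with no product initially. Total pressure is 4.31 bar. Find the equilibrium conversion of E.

Let X = conversion of E (basis 1 mol E); extent of reaction ξ = X.
Species balance: n_E = 1 − X; n_B = 2 − 2X; n_A = X.
Summing: n_T = 3 − 2X.
Mole fractions y_i = n_i/n_T; Kp = p_A / (p_E p_B^2) with p_i = y_i·P.
This yields a degree-3 equation in X; solving on (0,1), X = 0.261.

X = 0.261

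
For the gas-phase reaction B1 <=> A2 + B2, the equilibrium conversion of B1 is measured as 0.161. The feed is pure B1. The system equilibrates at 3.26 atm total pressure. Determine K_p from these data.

Basis: 1 mol B1 initially; let X = conversion of B1. Extent ξ = X.
Mole table: n_B1 = 1 − X; n_A2 = X; n_B2 = X.
Summing: n_T = 1 + X.
At X = 0.161: n_B1 = 0.839, n_A2 = 0.161, n_B2 = 0.161, n_T = 1.16.
p_i = (n_i/n_T)·P. K_p = p_A2 p_B2 / (p_B1) = 0.0868 atm.

K_p = 0.0868 atm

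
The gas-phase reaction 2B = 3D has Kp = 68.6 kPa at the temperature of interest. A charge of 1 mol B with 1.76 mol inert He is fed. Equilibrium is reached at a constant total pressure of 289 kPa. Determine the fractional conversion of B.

X = 0.415

Take 1 mol B as basis and let X be its fractional conversion, so ξ = 0.5X.
Moles: n_B = 1 − X; n_D = 1.5X; n_I = 1.76 (inert).
Total moles n_T = 2.76 + 0.5X.
y_i = n_i/n_T, p_i = y_i·P. Kp = p_D^3 / (p_B^2).
Equating to 68.6 kPa and solving on 0 < X < 1: X = 0.415.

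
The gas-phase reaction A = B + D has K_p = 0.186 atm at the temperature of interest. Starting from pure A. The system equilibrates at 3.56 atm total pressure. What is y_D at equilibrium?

y_D = 0.182

Take 1 mol A as basis and let X be its fractional conversion, so ξ = X.
At extent ξ: n_A = 1 − X; n_B = X; n_D = X.
Summing: n_T = 1 + X.
y_i = n_i/n_T, p_i = y_i·P. K_p = p_B p_D / (p_A).
This yields a degree-2 equation in X; solving on (0,1), X = 0.223.
Then n_D = 0.223, n_T = 1.22, so y_D = 0.182.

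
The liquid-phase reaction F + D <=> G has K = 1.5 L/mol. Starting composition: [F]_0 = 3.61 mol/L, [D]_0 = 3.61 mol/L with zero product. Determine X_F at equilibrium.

Let X = conversion of F; extent ξ = 3.61·X mol/L.
Concentrations: [F] = 3.61 − 3.61X; [D] = 3.61 − 3.61X; [G] = 3.61X.
K = [G] / ([F] [D]).
Setting equal to 1.5 and solving for X on (0,1) gives X = 0.653.

X = 0.653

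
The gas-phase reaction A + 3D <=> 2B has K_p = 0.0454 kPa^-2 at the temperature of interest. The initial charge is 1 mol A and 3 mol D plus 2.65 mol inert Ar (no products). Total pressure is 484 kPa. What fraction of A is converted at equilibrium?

Basis: 1 mol A initially; let X = conversion of A. Extent ξ = X.
Moles: n_A = 1 − X; n_D = 3 − 3X; n_B = 2X; n_I = 2.65 (inert).
Summing: n_T = 6.65 − 2X.
With p_i = (n_i/n_T)P, K_p = p_B^2 / (p_A p_D^3).
Equating to 0.0454 kPa^-2 and solving on 0 < X < 1: X = 0.874.

X = 0.874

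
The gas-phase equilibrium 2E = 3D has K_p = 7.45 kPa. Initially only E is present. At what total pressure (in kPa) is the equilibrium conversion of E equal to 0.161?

P = 402 kPa

Take 1 mol E as basis and let X be its fractional conversion, so ξ = 0.5X.
Moles: n_E = 1 − X; n_D = 1.5X.
n_T = Σnᵢ = 1 + 0.5X.
K_p = p_D^3 / (p_E^2) with p_i = (n_i/n_T)·P.
At X = 0.161: the mole-fraction product g(X) = Π y_i^ν_i = 0.01852. Since K_p = g(X)·P^{1}, P = (K_p/g)^(1/1) = (7.45/0.01852)^(1/1) = 402 kPa.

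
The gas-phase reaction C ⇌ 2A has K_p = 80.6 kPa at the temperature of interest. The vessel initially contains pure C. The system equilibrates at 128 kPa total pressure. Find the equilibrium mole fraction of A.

y_A = 0.539

Let X = conversion of C (basis 1 mol C); extent of reaction ξ = X.
Species balance: n_C = 1 − X; n_A = 2X.
Summing: n_T = 1 + X.
y_i = n_i/n_T, p_i = y_i·P. K_p = p_A^2 / (p_C).
Substituting and setting equal to 80.6 kPa gives a polynomial in X; the root in (0,1) is X = 0.369.
Then n_A = 0.738, n_T = 1.37, so y_A = 0.539.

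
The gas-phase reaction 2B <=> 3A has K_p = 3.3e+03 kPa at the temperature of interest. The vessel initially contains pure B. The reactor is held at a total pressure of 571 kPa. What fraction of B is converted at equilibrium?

Take 1 mol B as basis and let X be its fractional conversion, so ξ = 0.5X.
Moles: n_B = 1 − X; n_A = 1.5X.
n_T = Σnᵢ = 1 + 0.5X.
With p_i = (n_i/n_T)P, K_p = p_A^3 / (p_B^2).
Equating to 3.3e+03 kPa and solving on 0 < X < 1: X = 0.651.

X = 0.651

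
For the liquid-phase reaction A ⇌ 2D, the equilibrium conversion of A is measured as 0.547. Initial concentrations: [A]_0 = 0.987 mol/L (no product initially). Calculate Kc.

Let X = conversion of A.
Concentrations: [A] = 0.987 − 0.987X; [D] = 1.97X.
At X = 0.547: [A] = 0.447, [D] = 1.08.
Kc = [D]^2 / ([A]) = 2.61 mol/L.

Kc = 2.61 mol/L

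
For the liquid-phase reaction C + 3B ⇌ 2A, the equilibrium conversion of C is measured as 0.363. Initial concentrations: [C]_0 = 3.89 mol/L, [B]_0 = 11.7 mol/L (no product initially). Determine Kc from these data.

Let X = conversion of C.
Concentrations: [C] = 3.89 − 3.89X; [B] = 11.7 − 11.7X; [A] = 7.78X.
At X = 0.363: [C] = 2.48, [B] = 7.46, [A] = 2.82.
Kc = [A]^2 / ([C] [B]^3) = 0.00774 (mol/L)^-2.

Kc = 0.00774 (mol/L)^-2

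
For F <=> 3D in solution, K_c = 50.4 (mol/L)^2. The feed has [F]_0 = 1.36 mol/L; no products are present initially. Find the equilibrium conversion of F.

X = 0.684

Let X = conversion of F; extent ξ = 1.36·X mol/L.
Concentrations: [F] = 1.36 − 1.36X; [D] = 4.08X.
K_c = [D]^3 / ([F]).
This equals 50.4 at X = 0.684 (the root in 0 < X < 1).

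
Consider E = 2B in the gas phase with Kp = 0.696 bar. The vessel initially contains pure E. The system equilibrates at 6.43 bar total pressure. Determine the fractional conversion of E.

Let X = conversion of E (basis 1 mol E); extent of reaction ξ = X.
Species balance: n_E = 1 − X; n_B = 2X.
n_T = Σnᵢ = 1 + X.
Mole fractions y_i = n_i/n_T; Kp = p_B^2 / (p_E) with p_i = y_i·P.
Setting this equal to 0.696 bar and taking the physical root (0 < X < 1) gives X = 0.162.

X = 0.162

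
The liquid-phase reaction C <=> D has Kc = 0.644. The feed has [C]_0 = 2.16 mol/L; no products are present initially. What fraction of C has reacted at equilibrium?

Let X = conversion of C; extent ξ = 2.16·X mol/L.
Concentrations: [C] = 2.16 − 2.16X; [D] = 2.16X.
Kc = [D] / ([C]).
Solving Kc = 0.644 for X ∈ (0,1): X = 0.392.

X = 0.392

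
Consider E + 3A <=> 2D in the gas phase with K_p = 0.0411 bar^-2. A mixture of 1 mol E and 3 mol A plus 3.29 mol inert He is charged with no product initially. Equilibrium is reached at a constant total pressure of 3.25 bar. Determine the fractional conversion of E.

Let X = conversion of E (basis 1 mol E); extent of reaction ξ = X.
Species balance: n_E = 1 − X; n_A = 3 − 3X; n_D = 2X; n_I = 3.29 (inert).
Summing: n_T = 7.29 − 2X.
y_i = n_i/n_T, p_i = y_i·P. K_p = p_D^2 / (p_E p_A^3).
Equating to 0.0411 bar^-2 and solving on 0 < X < 1: X = 0.170.

X = 0.170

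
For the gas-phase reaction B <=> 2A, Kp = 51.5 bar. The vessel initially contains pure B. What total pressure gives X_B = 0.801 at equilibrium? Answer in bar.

Take 1 mol B as basis and let X be its fractional conversion, so ξ = X.
Mole table: n_B = 1 − X; n_A = 2X.
Total moles n_T = 1 + X.
Kp = p_A^2 / (p_B) with p_i = (n_i/n_T)·P.
At X = 0.801: the mole-fraction product g(X) = Π y_i^ν_i = 7.161. Since Kp = g(X)·P^{1}, P = (Kp/g)^(1/1) = (51.5/7.161)^(1/1) = 7.19 bar.

P = 7.19 bar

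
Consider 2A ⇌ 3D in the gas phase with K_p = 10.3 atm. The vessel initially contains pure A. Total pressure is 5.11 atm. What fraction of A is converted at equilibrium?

Basis: 1 mol A initially; let X = conversion of A. Extent ξ = 0.5X.
At extent ξ: n_A = 1 − X; n_D = 1.5X.
Total moles n_T = 1 + 0.5X.
Mole fractions y_i = n_i/n_T; K_p = p_D^3 / (p_A^2) with p_i = y_i·P.
Equating to 10.3 atm and solving on 0 < X < 1: X = 0.542.

X = 0.542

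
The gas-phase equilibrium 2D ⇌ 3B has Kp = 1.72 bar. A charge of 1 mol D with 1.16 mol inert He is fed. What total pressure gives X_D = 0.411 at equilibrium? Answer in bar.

Basis: 1 mol D initially; let X = conversion of D. Extent ξ = 0.5X.
At extent ξ: n_D = 1 − X; n_B = 1.5X; n_I = 1.16 (inert).
Total moles n_T = 2.16 + 0.5X.
Kp = p_B^3 / (p_D^2) with p_i = (n_i/n_T)·P.
At X = 0.411: the mole-fraction product g(X) = Π y_i^ν_i = 0.2855. Since Kp = g(X)·P^{1}, P = (Kp/g)^(1/1) = (1.72/0.2855)^(1/1) = 6.02 bar.

P = 6.02 bar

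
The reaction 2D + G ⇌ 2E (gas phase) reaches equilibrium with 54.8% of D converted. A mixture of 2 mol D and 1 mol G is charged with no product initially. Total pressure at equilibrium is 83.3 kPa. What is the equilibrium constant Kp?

Kp = 0.0957 kPa^-1

Basis: 2 mol D initially; let X = conversion of D. Extent ξ = X.
Mole table: n_D = 2 − 2X; n_G = 1 − X; n_E = 2X.
n_T = Σnᵢ = 3 − X.
At X = 0.548: n_D = 0.904, n_G = 0.452, n_E = 1.1, n_T = 2.45.
p_i = (n_i/n_T)·P. Kp = p_E^2 / (p_D^2 p_G) = 0.0957 kPa^-1.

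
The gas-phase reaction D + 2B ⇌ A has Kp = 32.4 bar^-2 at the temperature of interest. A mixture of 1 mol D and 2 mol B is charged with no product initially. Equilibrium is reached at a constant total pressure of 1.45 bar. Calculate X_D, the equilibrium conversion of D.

Let X = conversion of D (basis 1 mol D); extent of reaction ξ = X.
Mole table: n_D = 1 − X; n_B = 2 − 2X; n_A = X.
Total moles n_T = 3 − 2X.
y_i = n_i/n_T, p_i = y_i·P. Kp = p_A / (p_D p_B^2).
Equating to 32.4 bar^-2 and solving on 0 < X < 1: X = 0.823.

X = 0.823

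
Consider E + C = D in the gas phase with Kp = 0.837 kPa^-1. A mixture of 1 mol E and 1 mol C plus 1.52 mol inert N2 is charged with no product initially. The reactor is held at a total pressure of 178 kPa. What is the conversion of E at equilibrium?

Let X = conversion of E (basis 1 mol E); extent of reaction ξ = X.
At extent ξ: n_E = 1 − X; n_C = 1 − X; n_D = X; n_I = 1.52 (inert).
Total moles n_T = 3.52 − X.
y_i = n_i/n_T, p_i = y_i·P. Kp = p_D / (p_E p_C).
Substituting and setting equal to 0.837 kPa^-1 gives a polynomial in X; the root in (0,1) is X = 0.875.

X = 0.875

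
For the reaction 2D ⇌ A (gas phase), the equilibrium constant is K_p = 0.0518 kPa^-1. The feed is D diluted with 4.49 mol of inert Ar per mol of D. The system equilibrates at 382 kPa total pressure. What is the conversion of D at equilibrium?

X = 0.699

Basis: 1 mol D initially; let X = conversion of D. Extent ξ = 0.5X.
Species balance: n_D = 1 − X; n_A = 0.5X; n_I = 4.49 (inert).
Total moles n_T = 5.49 − 0.5X.
With p_i = (n_i/n_T)P, K_p = p_A / (p_D^2).
Substituting and setting equal to 0.0518 kPa^-1 gives a polynomial in X; the root in (0,1) is X = 0.699.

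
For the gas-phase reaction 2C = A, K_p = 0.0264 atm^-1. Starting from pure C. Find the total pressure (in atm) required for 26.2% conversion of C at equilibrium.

Take 1 mol C as basis and let X be its fractional conversion, so ξ = 0.5X.
At extent ξ: n_C = 1 − X; n_A = 0.5X.
Total moles n_T = 1 − 0.5X.
K_p = p_A / (p_C^2) with p_i = (n_i/n_T)·P.
At X = 0.262: the mole-fraction product g(X) = Π y_i^ν_i = 0.209. Since K_p = g(X)·P^{-1}, P = (g/K_p)^(1/1) = (0.209/0.0264)^(1/1) = 7.92 atm.

P = 7.92 atm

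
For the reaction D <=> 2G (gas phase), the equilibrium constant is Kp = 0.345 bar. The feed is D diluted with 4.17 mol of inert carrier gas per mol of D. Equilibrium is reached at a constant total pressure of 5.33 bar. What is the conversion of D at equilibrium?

X = 0.256

Let X = conversion of D (basis 1 mol D); extent of reaction ξ = X.
Mole table: n_D = 1 − X; n_G = 2X; n_I = 4.17 (inert).
n_T = Σnᵢ = 5.17 + X.
With p_i = (n_i/n_T)P, Kp = p_G^2 / (p_D).
Substituting and setting equal to 0.345 bar gives a polynomial in X; the root in (0,1) is X = 0.256.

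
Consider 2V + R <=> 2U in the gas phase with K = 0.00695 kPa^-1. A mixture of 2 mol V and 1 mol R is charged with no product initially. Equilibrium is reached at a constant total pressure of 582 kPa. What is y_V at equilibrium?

y_V = 0.414

Basis: 2 mol V initially; let X = conversion of V. Extent ξ = X.
Moles: n_V = 2 − 2X; n_R = 1 − X; n_U = 2X.
n_T = Σnᵢ = 3 − X.
y_i = n_i/n_T, p_i = y_i·P. K = p_U^2 / (p_V^2 p_R).
Setting this equal to 0.00695 kPa^-1 and taking the physical root (0 < X < 1) gives X = 0.478.
Then n_V = 1.04, n_T = 2.52, so y_V = 0.414.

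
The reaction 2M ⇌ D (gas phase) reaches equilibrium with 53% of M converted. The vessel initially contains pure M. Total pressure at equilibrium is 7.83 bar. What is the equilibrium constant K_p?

K_p = 0.113 bar^-1

Take 1 mol M as basis and let X be its fractional conversion, so ξ = 0.5X.
Species balance: n_M = 1 − X; n_D = 0.5X.
n_T = Σnᵢ = 1 − 0.5X.
At X = 0.53: n_M = 0.47, n_D = 0.265, n_T = 0.735.
p_i = (n_i/n_T)·P. K_p = p_D / (p_M^2) = 0.113 bar^-1.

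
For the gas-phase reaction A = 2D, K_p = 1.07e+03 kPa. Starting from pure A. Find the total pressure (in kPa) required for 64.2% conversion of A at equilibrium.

Take 1 mol A as basis and let X be its fractional conversion, so ξ = X.
Species balance: n_A = 1 − X; n_D = 2X.
Summing: n_T = 1 + X.
K_p = p_D^2 / (p_A) with p_i = (n_i/n_T)·P.
At X = 0.642: the mole-fraction product g(X) = Π y_i^ν_i = 2.805. Since K_p = g(X)·P^{1}, P = (K_p/g)^(1/1) = (1.07e+03/2.805)^(1/1) = 382 kPa.

P = 382 kPa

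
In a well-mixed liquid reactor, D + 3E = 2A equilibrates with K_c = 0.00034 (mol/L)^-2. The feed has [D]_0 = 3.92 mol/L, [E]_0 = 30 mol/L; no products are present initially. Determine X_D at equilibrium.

Let X = conversion of D; extent ξ = 3.92·X mol/L.
Concentrations: [D] = 3.92 − 3.92X; [E] = 30 − 11.8X; [A] = 7.84X.
K_c = [A]^2 / ([D] [E]^3).
Equating to 0.00034 (mol/L)^-2: the physical root is X = 0.435.

X = 0.435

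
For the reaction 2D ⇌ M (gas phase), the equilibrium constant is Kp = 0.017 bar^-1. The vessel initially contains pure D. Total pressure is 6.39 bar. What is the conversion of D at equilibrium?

X = 0.165

Let X = conversion of D (basis 1 mol D); extent of reaction ξ = 0.5X.
Moles: n_D = 1 − X; n_M = 0.5X.
n_T = Σnᵢ = 1 − 0.5X.
With p_i = (n_i/n_T)P, Kp = p_M / (p_D^2).
Substituting and setting equal to 0.017 bar^-1 gives a polynomial in X; the root in (0,1) is X = 0.165.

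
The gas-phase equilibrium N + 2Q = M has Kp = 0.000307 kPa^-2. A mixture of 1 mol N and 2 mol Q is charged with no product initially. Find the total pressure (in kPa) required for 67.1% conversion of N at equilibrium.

P = 205 kPa

Let X = conversion of N (basis 1 mol N); extent of reaction ξ = X.
Mole table: n_N = 1 − X; n_Q = 2 − 2X; n_M = X.
Total moles n_T = 3 − 2X.
Kp = p_M / (p_N p_Q^2) with p_i = (n_i/n_T)·P.
At X = 0.671: the mole-fraction product g(X) = Π y_i^ν_i = 12.95. Since Kp = g(X)·P^{-2}, P = (g/Kp)^(1/2) = (12.95/0.000307)^(1/2) = 205 kPa.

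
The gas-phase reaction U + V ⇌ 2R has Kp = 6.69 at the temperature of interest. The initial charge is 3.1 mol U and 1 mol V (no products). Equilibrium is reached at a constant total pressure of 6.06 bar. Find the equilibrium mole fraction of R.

y_R = 0.401

Let X = conversion of V (basis 1 mol V); extent of reaction ξ = X.
Species balance: n_U = 3.1 − X; n_V = 1 − X; n_R = 2X.
Since Δν = 0, n_T = 4.1 throughout.
Mole fractions y_i = n_i/n_T; Kp = p_R^2 / (p_U p_V) with p_i = y_i·P.
Substituting and setting equal to 6.69 gives a polynomial in X; the root in (0,1) is X = 0.822.
Then n_R = 1.64, n_T = 4.1, so y_R = 0.401.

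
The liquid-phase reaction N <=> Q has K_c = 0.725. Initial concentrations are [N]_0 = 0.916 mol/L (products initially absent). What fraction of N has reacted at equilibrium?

X = 0.420

Let X = conversion of N; extent ξ = 0.916·X mol/L.
Concentrations: [N] = 0.916 − 0.916X; [Q] = 0.916X.
K_c = [Q] / ([N]).
This equals 0.725 at X = 0.420 (the root in 0 < X < 1).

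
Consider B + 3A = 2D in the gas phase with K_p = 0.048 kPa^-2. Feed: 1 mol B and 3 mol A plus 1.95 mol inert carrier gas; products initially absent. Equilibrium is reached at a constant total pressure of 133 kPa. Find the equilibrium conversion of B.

Let X = conversion of B (basis 1 mol B); extent of reaction ξ = X.
Moles: n_B = 1 − X; n_A = 3 − 3X; n_D = 2X; n_I = 1.95 (inert).
Summing: n_T = 5.95 − 2X.
y_i = n_i/n_T, p_i = y_i·P. K_p = p_D^2 / (p_B p_A^3).
Substituting and setting equal to 0.048 kPa^-2 gives a polynomial in X; the root in (0,1) is X = 0.787.

X = 0.787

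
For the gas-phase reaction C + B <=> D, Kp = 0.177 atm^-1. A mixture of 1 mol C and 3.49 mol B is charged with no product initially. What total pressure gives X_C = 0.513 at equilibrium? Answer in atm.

P = 7.95 atm

Let X = conversion of C (basis 1 mol C); extent of reaction ξ = X.
At extent ξ: n_C = 1 − X; n_B = 3.49 − X; n_D = X.
n_T = Σnᵢ = 4.49 − X.
Kp = p_D / (p_C p_B) with p_i = (n_i/n_T)·P.
At X = 0.513: the mole-fraction product g(X) = Π y_i^ν_i = 1.407. Since Kp = g(X)·P^{-1}, P = (g/Kp)^(1/1) = (1.407/0.177)^(1/1) = 7.95 atm.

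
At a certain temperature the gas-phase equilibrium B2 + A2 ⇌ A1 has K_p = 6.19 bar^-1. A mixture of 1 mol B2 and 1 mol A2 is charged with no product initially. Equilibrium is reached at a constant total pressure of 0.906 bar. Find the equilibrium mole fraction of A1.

y_A1 = 0.440

Let X = conversion of B2 (basis 1 mol B2); extent of reaction ξ = X.
Species balance: n_B2 = 1 − X; n_A2 = 1 − X; n_A1 = X.
Summing: n_T = 2 − X.
y_i = n_i/n_T, p_i = y_i·P. K_p = p_A1 / (p_B2 p_A2).
Setting this equal to 6.19 bar^-1 and taking the physical root (0 < X < 1) gives X = 0.611.
Then n_A1 = 0.611, n_T = 1.39, so y_A1 = 0.440.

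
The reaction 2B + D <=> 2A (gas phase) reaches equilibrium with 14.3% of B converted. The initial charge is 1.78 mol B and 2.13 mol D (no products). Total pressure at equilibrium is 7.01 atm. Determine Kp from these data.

Basis: 1.78 mol B initially; let X = conversion of B. Extent ξ = 0.89X.
Mole table: n_B = 1.78 − 1.78X; n_D = 2.13 − 0.89X; n_A = 1.78X.
n_T = Σnᵢ = 3.91 − 0.89X.
At X = 0.143: n_B = 1.53, n_D = 2, n_A = 0.255, n_T = 3.78.
p_i = (n_i/n_T)·P. Kp = p_A^2 / (p_B^2 p_D) = 0.0075 atm^-1.

Kp = 0.0075 atm^-1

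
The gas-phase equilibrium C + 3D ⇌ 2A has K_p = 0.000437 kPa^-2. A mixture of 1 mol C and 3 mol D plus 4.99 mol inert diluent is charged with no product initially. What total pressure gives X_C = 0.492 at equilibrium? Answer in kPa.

Basis: 1 mol C initially; let X = conversion of C. Extent ξ = X.
Mole table: n_C = 1 − X; n_D = 3 − 3X; n_A = 2X; n_I = 4.99 (inert).
Summing: n_T = 8.99 − 2X.
K_p = p_A^2 / (p_C p_D^3) with p_i = (n_i/n_T)·P.
At X = 0.492: the mole-fraction product g(X) = Π y_i^ν_i = 34.51. Since K_p = g(X)·P^{-2}, P = (g/K_p)^(1/2) = (34.51/0.000437)^(1/2) = 281 kPa.

P = 281 kPa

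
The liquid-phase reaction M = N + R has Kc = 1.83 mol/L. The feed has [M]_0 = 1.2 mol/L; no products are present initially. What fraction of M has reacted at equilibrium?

Let X = conversion of M; extent ξ = 1.2·X mol/L.
Concentrations: [M] = 1.2 − 1.2X; [N] = 1.2X; [R] = 1.2X.
Kc = [N] [R] / ([M]).
This equals 1.83 at X = 0.689 (the root in 0 < X < 1).

X = 0.689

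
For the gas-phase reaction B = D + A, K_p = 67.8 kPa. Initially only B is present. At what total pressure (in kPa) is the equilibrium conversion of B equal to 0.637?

Basis: 1 mol B initially; let X = conversion of B. Extent ξ = X.
At extent ξ: n_B = 1 − X; n_D = X; n_A = X.
Summing: n_T = 1 + X.
K_p = p_D p_A / (p_B) with p_i = (n_i/n_T)·P.
At X = 0.637: the mole-fraction product g(X) = Π y_i^ν_i = 0.6828. Since K_p = g(X)·P^{1}, P = (K_p/g)^(1/1) = (67.8/0.6828)^(1/1) = 99.3 kPa.

P = 99.3 kPa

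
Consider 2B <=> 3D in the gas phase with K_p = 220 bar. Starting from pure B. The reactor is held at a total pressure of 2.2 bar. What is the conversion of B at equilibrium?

Take 1 mol B as basis and let X be its fractional conversion, so ξ = 0.5X.
Moles: n_B = 1 − X; n_D = 1.5X.
Total moles n_T = 1 + 0.5X.
With p_i = (n_i/n_T)P, K_p = p_D^3 / (p_B^2).
This yields a degree-3 equation in X; solving on (0,1), X = 0.875.

X = 0.875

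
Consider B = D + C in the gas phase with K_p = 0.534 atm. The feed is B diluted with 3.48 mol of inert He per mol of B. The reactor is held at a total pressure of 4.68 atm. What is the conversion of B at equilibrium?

X = 0.522

Take 1 mol B as basis and let X be its fractional conversion, so ξ = X.
Moles: n_B = 1 − X; n_D = X; n_C = X; n_I = 3.48 (inert).
n_T = Σnᵢ = 4.48 + X.
Mole fractions y_i = n_i/n_T; K_p = p_D p_C / (p_B) with p_i = y_i·P.
This yields a degree-2 equation in X; solving on (0,1), X = 0.522.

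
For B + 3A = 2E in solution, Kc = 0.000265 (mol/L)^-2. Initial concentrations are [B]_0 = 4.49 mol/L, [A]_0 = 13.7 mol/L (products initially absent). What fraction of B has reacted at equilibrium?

Let X = conversion of B; extent ξ = 4.49·X mol/L.
Concentrations: [B] = 4.49 − 4.49X; [A] = 13.7 − 13.5X; [E] = 8.98X.
Kc = [E]^2 / ([B] [A]^3).
Setting equal to 0.000265 and solving for X on (0,1) gives X = 0.143.

X = 0.143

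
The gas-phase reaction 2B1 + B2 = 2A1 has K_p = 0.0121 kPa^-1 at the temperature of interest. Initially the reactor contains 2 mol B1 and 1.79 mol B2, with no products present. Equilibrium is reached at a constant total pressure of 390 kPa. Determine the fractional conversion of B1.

X = 0.572

Let X = conversion of B1 (basis 2 mol B1); extent of reaction ξ = X.
Mole table: n_B1 = 2 − 2X; n_B2 = 1.79 − X; n_A1 = 2X.
n_T = Σnᵢ = 3.79 − X.
Mole fractions y_i = n_i/n_T; K_p = p_A1^2 / (p_B1^2 p_B2) with p_i = y_i·P.
Substituting and setting equal to 0.0121 kPa^-1 gives a polynomial in X; the root in (0,1) is X = 0.572.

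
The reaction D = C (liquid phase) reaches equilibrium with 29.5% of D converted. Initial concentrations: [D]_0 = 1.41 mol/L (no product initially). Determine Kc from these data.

Let X = conversion of D.
Concentrations: [D] = 1.41 − 1.41X; [C] = 1.41X.
At X = 0.295: [D] = 0.994, [C] = 0.416.
Kc = [C] / ([D]) = 0.418.

Kc = 0.418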